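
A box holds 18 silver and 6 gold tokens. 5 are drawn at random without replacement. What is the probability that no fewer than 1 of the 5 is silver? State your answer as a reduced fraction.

7083/7084

Total selections: C(24,5) = 42504.
The complement is all 5 are gold: C(6,5) = 6.
Probability = 1 − 6/42504 = 42498/42504 = 7083/7084.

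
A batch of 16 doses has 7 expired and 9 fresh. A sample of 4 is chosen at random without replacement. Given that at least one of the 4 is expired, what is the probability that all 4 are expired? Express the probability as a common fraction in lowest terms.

Work in counts. Selections with at least one expired: C(16,4) − C(9,4) = 1820 − 126 = 1694.
Of those, selections where all 4 are expired: C(7,4) = 35.
Conditional probability = 35/1694 = 5/242.

5/242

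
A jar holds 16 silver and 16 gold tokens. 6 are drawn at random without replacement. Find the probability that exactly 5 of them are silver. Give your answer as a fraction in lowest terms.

208/2697

Total number of selections: C(32,6) = 906192.
Selections with exactly 5 silver: choose 5 of the 16 silver and 1 of the 16 gold, C(16,5)·C(16,1) = 4368·16 = 69888.
Probability = 69888/906192 = 208/2697.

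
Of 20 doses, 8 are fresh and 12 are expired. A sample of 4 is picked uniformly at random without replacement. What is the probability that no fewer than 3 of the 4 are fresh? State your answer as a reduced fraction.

There are C(20,4) = 4845 ways to choose the 4.
Favorable selections (no fewer than 3 fresh): C(8,3)·C(12,1) + C(8,4)·C(12,0) = 672 + 70 = 742.
Probability = 742/4845.

742/4845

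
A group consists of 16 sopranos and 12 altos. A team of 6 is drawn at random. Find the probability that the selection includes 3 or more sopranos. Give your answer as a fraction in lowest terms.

3616/4485

Total selections: C(28,6) = 376740.
Count the complement (fewer than 3 sopranos): C(16,0)·C(12,6) + C(16,1)·C(12,5) + C(16,2)·C(12,4) = 924 + 12672 + 59400 = 72996.
Probability = 1 − 72996/376740 = 303744/376740 = 3616/4485.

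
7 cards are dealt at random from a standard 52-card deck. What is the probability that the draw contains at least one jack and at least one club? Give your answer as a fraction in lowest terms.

There are C(52,7) = 133784560 possible draws.
By inclusion-exclusion on the complements, draws missing all jacks or all clubs: C(48,7) + C(39,7) − C(36,7) = 73629072 + 15380937 − 8347680 = 80662329.
So draws with at least one of each: 133784560 − 80662329 = 53122231, probability 53122231/133784560.

53122231/133784560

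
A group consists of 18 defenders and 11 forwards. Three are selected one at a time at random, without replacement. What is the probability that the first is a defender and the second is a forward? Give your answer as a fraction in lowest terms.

99/406

Multiply the conditional probabilities at each draw: 18/29 · 11/28 = 198/812 = 99/406.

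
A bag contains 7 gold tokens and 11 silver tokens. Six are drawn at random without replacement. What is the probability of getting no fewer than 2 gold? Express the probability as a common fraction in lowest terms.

Total selections: C(18,6) = 18564.
Count the complement (fewer than 2 gold): C(7,0)·C(11,6) + C(7,1)·C(11,5) = 462 + 3234 = 3696.
Probability = 1 − 3696/18564 = 14868/18564 = 177/221.

177/221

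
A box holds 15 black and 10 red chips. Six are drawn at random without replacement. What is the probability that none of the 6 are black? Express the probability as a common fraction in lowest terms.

There are C(25,6) = 177100 possible selections.
Selections with no black (all red): C(10,6) = 210.
Probability = 210/177100 = 3/2530.

3/2530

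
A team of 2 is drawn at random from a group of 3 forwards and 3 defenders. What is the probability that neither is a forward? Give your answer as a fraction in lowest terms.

1/5

There are C(6,2) = 15 possible selections.
Selections with no forwards (all defenders): C(3,2) = 3.
Probability = 3/15 = 1/5.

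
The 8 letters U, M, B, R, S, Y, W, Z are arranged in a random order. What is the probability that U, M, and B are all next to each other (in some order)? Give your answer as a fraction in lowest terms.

3/28

There are 8! = 40320 arrangements.
Treat the three as one block: 6! placements × 3! orders within the block = 720·6 = 4320.
Probability = 4320/40320 = 3/28.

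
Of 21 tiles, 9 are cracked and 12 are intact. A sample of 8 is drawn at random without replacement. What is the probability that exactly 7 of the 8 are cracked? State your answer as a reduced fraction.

24/11305

The sample space is all 8-subsets of the 21: C(21,8) = 203490.
Selections with exactly 7 cracked: choose 7 of the 9 cracked and 1 of the 12 intact, C(9,7)·C(12,1) = 36·12 = 432.
Probability = 432/203490 = 24/11305.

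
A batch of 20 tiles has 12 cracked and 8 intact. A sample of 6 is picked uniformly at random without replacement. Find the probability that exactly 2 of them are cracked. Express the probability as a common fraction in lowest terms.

77/646

The sample space is all 6-subsets of the 20: C(20,6) = 38760.
Selections with exactly 2 cracked: choose 2 of the 12 cracked and 4 of the 8 intact, C(12,2)·C(8,4) = 66·70 = 4620.
Probability = 4620/38760 = 77/646.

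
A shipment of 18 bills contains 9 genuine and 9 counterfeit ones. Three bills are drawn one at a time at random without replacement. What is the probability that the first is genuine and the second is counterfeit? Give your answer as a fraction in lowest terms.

9/34

Multiply the conditional probabilities at each draw: 9/18 · 9/17 = 81/306 = 9/34.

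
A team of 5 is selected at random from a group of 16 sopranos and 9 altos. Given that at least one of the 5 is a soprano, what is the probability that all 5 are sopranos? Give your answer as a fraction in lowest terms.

52/631

Work in counts. Selections with at least one soprano: C(25,5) − C(9,5) = 53130 − 126 = 53004.
Of those, selections where all 5 are sopranos: C(16,5) = 4368.
Conditional probability = 4368/53004 = 52/631.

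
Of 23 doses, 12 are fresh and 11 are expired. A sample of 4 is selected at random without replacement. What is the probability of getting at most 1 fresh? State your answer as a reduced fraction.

There are C(23,4) = 8855 ways to choose the 4.
Favorable selections (at most 1 fresh): C(12,0)·C(11,4) + C(12,1)·C(11,3) = 330 + 1980 = 2310.
Probability = 2310/8855 = 6/23.

6/23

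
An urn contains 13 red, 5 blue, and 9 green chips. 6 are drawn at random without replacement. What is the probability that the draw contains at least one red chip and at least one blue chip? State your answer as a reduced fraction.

There are C(27,6) = 296010 possible draws.
By inclusion-exclusion on the complements, draws missing all red or all blue: C(14,6) + C(22,6) − C(9,6) = 3003 + 74613 − 84 = 77532.
So draws with at least one of each: 296010 − 77532 = 218478, probability 218478/296010 = 2801/3795.

2801/3795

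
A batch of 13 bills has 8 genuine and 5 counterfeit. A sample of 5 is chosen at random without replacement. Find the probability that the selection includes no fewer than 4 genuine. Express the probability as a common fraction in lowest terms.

There are C(13,5) = 1287 ways to choose the 5.
Favorable selections (no fewer than 4 genuine): C(8,4)·C(5,1) + C(8,5)·C(5,0) = 350 + 56 = 406.
Probability = 406/1287.

406/1287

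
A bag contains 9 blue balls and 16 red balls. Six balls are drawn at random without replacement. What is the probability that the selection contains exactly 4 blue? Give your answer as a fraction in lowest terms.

There are C(25,6) = 177100 ways to choose 6 from 25.
Selections with exactly 4 blue: choose 4 of the 9 blue and 2 of the 16 red, C(9,4)·C(16,2) = 126·120 = 15120.
Probability = 15120/177100 = 108/1265.

108/1265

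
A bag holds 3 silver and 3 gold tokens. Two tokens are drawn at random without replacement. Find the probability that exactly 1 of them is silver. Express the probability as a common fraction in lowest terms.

There are C(6,2) = 15 ways to choose 2 from 6.
Selections with exactly 1 silver: choose 1 of the 3 silver and 1 of the 3 gold, C(3,1)·C(3,1) = 3·3 = 9.
Probability = 9/15 = 3/5.

3/5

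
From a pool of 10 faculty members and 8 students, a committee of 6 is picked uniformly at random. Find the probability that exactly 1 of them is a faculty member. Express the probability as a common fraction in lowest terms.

Total number of selections: C(18,6) = 18564.
Selections with exactly 1 faculty member: choose 1 of the 10 faculty members and 5 of the 8 students, C(10,1)·C(8,5) = 10·56 = 560.
Probability = 560/18564 = 20/663.

20/663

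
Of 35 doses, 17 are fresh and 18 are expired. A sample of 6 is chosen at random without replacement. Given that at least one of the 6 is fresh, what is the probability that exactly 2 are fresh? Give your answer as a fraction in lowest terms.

6120/23597

Work in counts. Selections with at least one fresh: C(35,6) − C(18,6) = 1623160 − 18564 = 1604596.
Of those, selections where exactly 2 are fresh: C(17,2)·C(18,4) = 136·3060 = 416160.
Conditional probability = 416160/1604596 = 6120/23597.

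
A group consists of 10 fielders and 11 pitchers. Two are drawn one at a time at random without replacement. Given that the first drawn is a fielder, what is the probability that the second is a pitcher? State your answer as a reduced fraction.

11/20

After removing one fielder, 20 remain: 9 fielders and 11 pitchers.
So the probability the next is a pitcher is 11/20.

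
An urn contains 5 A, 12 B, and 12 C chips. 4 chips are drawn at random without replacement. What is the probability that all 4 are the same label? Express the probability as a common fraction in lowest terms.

995/23751

There are C(29,4) = 23751 ways to draw 4 chips.
All same label: C(5,4) + C(12,4) + C(12,4) = 5 + 495 + 495 = 995.
Probability = 995/23751.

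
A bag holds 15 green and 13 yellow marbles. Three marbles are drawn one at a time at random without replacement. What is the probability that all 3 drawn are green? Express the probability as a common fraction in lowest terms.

5/36

Multiply the conditional probabilities at each draw: 15/28 · 14/27 · 13/26 = 2730/19656 = 5/36.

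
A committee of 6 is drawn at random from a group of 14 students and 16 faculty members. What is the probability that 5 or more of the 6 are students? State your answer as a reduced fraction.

There are C(30,6) = 593775 ways to choose the 6.
Favorable selections (5 or more students): C(14,5)·C(16,1) + C(14,6)·C(16,0) = 32032 + 3003 = 35035.
Probability = 35035/593775 = 77/1305.

77/1305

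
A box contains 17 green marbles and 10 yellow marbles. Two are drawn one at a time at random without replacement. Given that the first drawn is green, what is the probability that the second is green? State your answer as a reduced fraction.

8/13

After removing one green, 26 remain: 16 green and 10 yellow.
So the probability the next is green is 16/26 = 8/13.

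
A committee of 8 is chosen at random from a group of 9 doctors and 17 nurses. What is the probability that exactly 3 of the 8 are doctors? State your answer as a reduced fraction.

There are C(26,8) = 1562275 ways to choose 8 from 26.
Selections with exactly 3 doctors: choose 3 of the 9 doctors and 5 of the 17 nurses, C(9,3)·C(17,5) = 84·6188 = 519792.
Probability = 519792/1562275 = 39984/120175.

39984/120175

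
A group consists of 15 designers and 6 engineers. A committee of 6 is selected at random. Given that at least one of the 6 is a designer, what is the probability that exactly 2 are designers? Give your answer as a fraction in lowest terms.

1575/54263

Work in counts. Selections with at least one designer: C(21,6) − C(6,6) = 54264 − 1 = 54263.
Of those, selections where exactly 2 are designers: C(15,2)·C(6,4) = 105·15 = 1575.
Conditional probability = 1575/54263.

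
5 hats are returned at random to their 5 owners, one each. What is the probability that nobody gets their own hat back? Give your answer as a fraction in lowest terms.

There are 5! = 120 assignments.
By inclusion-exclusion, assignments with no fixed points: C(5,0)·5! − C(5,1)·4! + C(5,2)·3! − C(5,3)·2! + C(5,4)·1! − C(5,5)·0! = 44.
Probability = 44/120 = 11/30.

11/30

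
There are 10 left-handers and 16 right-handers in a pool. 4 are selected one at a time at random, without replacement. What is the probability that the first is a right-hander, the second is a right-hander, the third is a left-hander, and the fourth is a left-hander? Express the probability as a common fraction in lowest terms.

Multiply the conditional probabilities at each draw: 16/26 · 15/25 · 10/24 · 9/23 = 21600/358800 = 18/299.

18/299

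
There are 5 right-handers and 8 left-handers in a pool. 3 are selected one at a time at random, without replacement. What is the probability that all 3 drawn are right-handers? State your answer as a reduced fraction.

Multiply the conditional probabilities at each draw: 5/13 · 4/12 · 3/11 = 60/1716 = 5/143.

5/143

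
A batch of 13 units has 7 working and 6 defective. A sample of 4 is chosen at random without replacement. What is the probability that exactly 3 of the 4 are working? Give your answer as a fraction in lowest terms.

42/143

Total number of selections: C(13,4) = 715.
Selections with exactly 3 working: choose 3 of the 7 working and 1 of the 6 defective, C(7,3)·C(6,1) = 35·6 = 210.
Probability = 210/715 = 42/143.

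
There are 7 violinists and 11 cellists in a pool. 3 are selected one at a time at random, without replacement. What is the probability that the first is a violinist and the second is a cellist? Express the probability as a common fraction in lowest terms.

77/306

Multiply the conditional probabilities at each draw: 7/18 · 11/17 = 77/306.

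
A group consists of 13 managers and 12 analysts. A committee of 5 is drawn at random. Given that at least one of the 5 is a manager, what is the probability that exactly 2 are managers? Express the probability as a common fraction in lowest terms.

20/61

Work in counts. Selections with at least one manager: C(25,5) − C(12,5) = 53130 − 792 = 52338.
Of those, selections where exactly 2 are managers: C(13,2)·C(12,3) = 78·220 = 17160.
Conditional probability = 17160/52338 = 20/61.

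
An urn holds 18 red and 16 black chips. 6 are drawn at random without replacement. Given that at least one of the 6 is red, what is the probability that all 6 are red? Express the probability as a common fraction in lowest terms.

Work in counts. Selections with at least one red: C(34,6) − C(16,6) = 1344904 − 8008 = 1336896.
Of those, selections where all 6 are red: C(18,6) = 18564.
Conditional probability = 18564/1336896 = 1547/111408.

1547/111408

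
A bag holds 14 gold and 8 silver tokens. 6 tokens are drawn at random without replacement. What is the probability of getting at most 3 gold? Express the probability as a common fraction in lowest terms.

Total selections: C(22,6) = 74613.
Count the complement (more than 3 gold): C(14,4)·C(8,2) + C(14,5)·C(8,1) + C(14,6)·C(8,0) = 28028 + 16016 + 3003 = 47047.
Probability = 1 − 47047/74613 = 27566/74613 = 358/969.

358/969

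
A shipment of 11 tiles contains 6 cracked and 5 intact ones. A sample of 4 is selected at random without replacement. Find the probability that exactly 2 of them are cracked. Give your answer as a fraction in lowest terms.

Total number of selections: C(11,4) = 330.
Selections with exactly 2 cracked: choose 2 of the 6 cracked and 2 of the 5 intact, C(6,2)·C(5,2) = 15·10 = 150.
Probability = 150/330 = 5/11.

5/11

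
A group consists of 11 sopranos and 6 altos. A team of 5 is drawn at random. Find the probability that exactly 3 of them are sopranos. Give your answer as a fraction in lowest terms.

There are C(17,5) = 6188 ways to choose 5 from 17.
Selections with exactly 3 sopranos: choose 3 of the 11 sopranos and 2 of the 6 altos, C(11,3)·C(6,2) = 165·15 = 2475.
Probability = 2475/6188.

2475/6188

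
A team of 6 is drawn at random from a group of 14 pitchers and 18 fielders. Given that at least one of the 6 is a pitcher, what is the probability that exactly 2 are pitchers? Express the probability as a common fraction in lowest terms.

Work in counts. Selections with at least one pitcher: C(32,6) − C(18,6) = 906192 − 18564 = 887628.
Of those, selections where exactly 2 are pitchers: C(14,2)·C(18,4) = 91·3060 = 278460.
Conditional probability = 278460/887628 = 3315/10567.

3315/10567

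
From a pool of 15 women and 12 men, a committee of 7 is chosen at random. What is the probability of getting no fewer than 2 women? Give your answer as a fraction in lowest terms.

There are C(27,7) = 888030 ways to choose the 7.
Count the complement (fewer than 2 women): C(15,0)·C(12,7) + C(15,1)·C(12,6) = 792 + 13860 = 14652.
Probability = 1 − 14652/888030 = 873378/888030 = 4411/4485.

4411/4485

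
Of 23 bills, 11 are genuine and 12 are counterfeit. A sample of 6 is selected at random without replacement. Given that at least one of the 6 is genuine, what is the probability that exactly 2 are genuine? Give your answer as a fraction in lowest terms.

Work in counts. Selections with at least one genuine: C(23,6) − C(12,6) = 100947 − 924 = 100023.
Of those, selections where exactly 2 are genuine: C(11,2)·C(12,4) = 55·495 = 27225.
Conditional probability = 27225/100023 = 825/3031.

825/3031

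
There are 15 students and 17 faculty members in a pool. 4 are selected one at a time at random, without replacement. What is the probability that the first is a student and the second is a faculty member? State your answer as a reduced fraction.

255/992

Multiply the conditional probabilities at each draw: 15/32 · 17/31 = 255/992.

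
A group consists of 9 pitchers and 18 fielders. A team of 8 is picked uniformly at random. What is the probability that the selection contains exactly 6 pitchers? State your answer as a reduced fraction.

476/82225

There are C(27,8) = 2220075 ways to choose 8 from 27.
Selections with exactly 6 pitchers: choose 6 of the 9 pitchers and 2 of the 18 fielders, C(9,6)·C(18,2) = 84·153 = 12852.
Probability = 12852/2220075 = 476/82225.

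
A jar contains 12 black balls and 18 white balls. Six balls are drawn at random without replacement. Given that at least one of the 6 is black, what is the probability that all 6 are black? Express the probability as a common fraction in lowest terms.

Work in counts. Selections with at least one black: C(30,6) − C(18,6) = 593775 − 18564 = 575211.
Of those, selections where all 6 are black: C(12,6) = 924.
Conditional probability = 924/575211 = 44/27391.

44/27391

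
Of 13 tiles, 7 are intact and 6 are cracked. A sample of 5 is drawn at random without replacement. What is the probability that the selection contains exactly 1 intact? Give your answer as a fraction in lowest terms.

There are C(13,5) = 1287 ways to choose 5 from 13.
Selections with exactly 1 intact: choose 1 of the 7 intact and 4 of the 6 cracked, C(7,1)·C(6,4) = 7·15 = 105.
Probability = 105/1287 = 35/429.

35/429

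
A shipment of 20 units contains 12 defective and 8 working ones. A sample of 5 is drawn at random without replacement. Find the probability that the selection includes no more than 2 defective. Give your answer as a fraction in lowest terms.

There are C(20,5) = 15504 ways to choose the 5.
Favorable selections (no more than 2 defective): C(12,0)·C(8,5) + C(12,1)·C(8,4) + C(12,2)·C(8,3) = 56 + 840 + 3696 = 4592.
Probability = 4592/15504 = 287/969.

287/969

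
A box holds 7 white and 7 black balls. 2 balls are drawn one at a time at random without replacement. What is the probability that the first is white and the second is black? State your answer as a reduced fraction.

7/26

Multiply the conditional probabilities at each draw: 7/14 · 7/13 = 49/182 = 7/26.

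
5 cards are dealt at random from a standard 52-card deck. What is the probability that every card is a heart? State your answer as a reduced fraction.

33/66640

There are C(52,5) = 2598960 possible 5-card hands.
Hands that are all hearts: C(13,5) = 1287.
Probability = 1287/2598960 = 33/66640.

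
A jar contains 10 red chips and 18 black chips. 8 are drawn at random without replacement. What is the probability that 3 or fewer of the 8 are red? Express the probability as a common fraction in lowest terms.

35326/49335

There are C(28,8) = 3108105 ways to choose the 8.
Favorable selections (3 or fewer red): C(10,0)·C(18,8) + C(10,1)·C(18,7) + C(10,2)·C(18,6) + C(10,3)·C(18,5) = 43758 + 318240 + 835380 + 1028160 = 2225538.
Probability = 2225538/3108105 = 35326/49335.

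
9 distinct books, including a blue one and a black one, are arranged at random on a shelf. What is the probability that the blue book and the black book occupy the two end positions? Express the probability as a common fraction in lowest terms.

There are 9! = 362880 arrangements.
Place the blue book and the black book at the ends in 2 ways, arrange the remaining 7 in 7! = 5040 ways: 2·5040 = 10080.
Probability = 10080/362880 = 1/36.

1/36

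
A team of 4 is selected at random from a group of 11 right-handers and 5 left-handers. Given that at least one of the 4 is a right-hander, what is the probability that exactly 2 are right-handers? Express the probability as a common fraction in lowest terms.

Work in counts. Selections with at least one right-hander: C(16,4) − C(5,4) = 1820 − 5 = 1815.
Of those, selections where exactly 2 are right-handers: C(11,2)·C(5,2) = 55·10 = 550.
Conditional probability = 550/1815 = 10/33.

10/33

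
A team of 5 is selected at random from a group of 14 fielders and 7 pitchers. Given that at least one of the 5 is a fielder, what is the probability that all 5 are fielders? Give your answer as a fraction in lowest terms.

Work in counts. Selections with at least one fielder: C(21,5) − C(7,5) = 20349 − 21 = 20328.
Of those, selections where all 5 are fielders: C(14,5) = 2002.
Conditional probability = 2002/20328 = 13/132.

13/132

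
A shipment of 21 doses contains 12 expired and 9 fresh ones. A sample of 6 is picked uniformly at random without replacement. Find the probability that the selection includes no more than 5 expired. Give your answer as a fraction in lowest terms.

635/646

Total selections: C(21,6) = 54264.
Favorable selections (no more than 5 expired): C(12,0)·C(9,6) + C(12,1)·C(9,5) + C(12,2)·C(9,4) + C(12,3)·C(9,3) + C(12,4)·C(9,2) + C(12,5)·C(9,1) = 84 + 1512 + 8316 + 18480 + 17820 + 7128 = 53340.
Probability = 53340/54264 = 635/646.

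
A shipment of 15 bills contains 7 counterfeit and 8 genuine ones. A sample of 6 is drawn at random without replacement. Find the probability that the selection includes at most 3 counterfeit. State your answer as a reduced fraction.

Total selections: C(15,6) = 5005.
Favorable selections (at most 3 counterfeit): C(7,0)·C(8,6) + C(7,1)·C(8,5) + C(7,2)·C(8,4) + C(7,3)·C(8,3) = 28 + 392 + 1470 + 1960 = 3850.
Probability = 3850/5005 = 10/13.

10/13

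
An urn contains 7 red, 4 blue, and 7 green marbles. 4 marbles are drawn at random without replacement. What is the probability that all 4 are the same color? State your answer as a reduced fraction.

71/3060

There are C(18,4) = 3060 ways to draw 4 marbles.
All same color: C(7,4) + C(4,4) + C(7,4) = 35 + 1 + 35 = 71.
Probability = 71/3060.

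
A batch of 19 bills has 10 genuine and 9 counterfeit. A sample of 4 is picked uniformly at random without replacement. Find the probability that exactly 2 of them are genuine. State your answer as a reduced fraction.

The sample space is all 4-subsets of the 19: C(19,4) = 3876.
Selections with exactly 2 genuine: choose 2 of the 10 genuine and 2 of the 9 counterfeit, C(10,2)·C(9,2) = 45·36 = 1620.
Probability = 1620/3876 = 135/323.

135/323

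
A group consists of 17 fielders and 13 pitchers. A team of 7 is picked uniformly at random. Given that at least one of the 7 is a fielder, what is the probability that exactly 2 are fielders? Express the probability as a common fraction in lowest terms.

66/767

Work in counts. Selections with at least one fielder: C(30,7) − C(13,7) = 2035800 − 1716 = 2034084.
Of those, selections where exactly 2 are fielders: C(17,2)·C(13,5) = 136·1287 = 175032.
Conditional probability = 175032/2034084 = 66/767.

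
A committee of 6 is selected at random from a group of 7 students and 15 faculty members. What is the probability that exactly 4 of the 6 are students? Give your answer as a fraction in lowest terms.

175/3553

Total number of selections: C(22,6) = 74613.
Selections with exactly 4 students: choose 4 of the 7 students and 2 of the 15 faculty members, C(7,4)·C(15,2) = 35·105 = 3675.
Probability = 3675/74613 = 175/3553.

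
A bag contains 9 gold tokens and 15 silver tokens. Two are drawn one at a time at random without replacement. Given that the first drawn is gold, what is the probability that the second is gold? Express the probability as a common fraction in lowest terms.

8/23

After removing one gold, 23 remain: 8 gold and 15 silver.
So the probability the next is gold is 8/23.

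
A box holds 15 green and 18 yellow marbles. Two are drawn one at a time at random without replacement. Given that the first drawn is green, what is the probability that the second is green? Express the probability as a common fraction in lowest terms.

7/16

After removing one green, 32 remain: 14 green and 18 yellow.
So the probability the next is green is 14/32 = 7/16.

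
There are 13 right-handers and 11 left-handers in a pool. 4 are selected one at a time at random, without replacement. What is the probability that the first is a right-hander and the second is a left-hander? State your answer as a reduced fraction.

143/552

Multiply the conditional probabilities at each draw: 13/24 · 11/23 = 143/552.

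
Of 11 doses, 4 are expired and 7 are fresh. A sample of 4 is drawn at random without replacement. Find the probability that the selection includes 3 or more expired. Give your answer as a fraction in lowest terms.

Total selections: C(11,4) = 330.
Favorable selections (3 or more expired): C(4,3)·C(7,1) + C(4,4)·C(7,0) = 28 + 1 = 29.
Probability = 29/330.

29/330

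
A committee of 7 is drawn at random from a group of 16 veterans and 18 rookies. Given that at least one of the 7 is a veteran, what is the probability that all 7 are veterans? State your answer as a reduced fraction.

Work in counts. Selections with at least one veteran: C(34,7) − C(18,7) = 5379616 − 31824 = 5347792.
Of those, selections where all 7 are veterans: C(16,7) = 11440.
Conditional probability = 11440/5347792 = 715/334237.

715/334237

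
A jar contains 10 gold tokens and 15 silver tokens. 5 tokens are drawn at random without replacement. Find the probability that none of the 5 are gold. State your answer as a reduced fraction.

13/230

There are C(25,5) = 53130 possible selections.
Selections with no gold (all silver): C(15,5) = 3003.
Probability = 3003/53130 = 13/230.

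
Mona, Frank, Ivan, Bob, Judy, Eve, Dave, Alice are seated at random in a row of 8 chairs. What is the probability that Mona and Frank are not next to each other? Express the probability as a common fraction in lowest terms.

There are 8! = 40320 arrangements.
Arrangements with Mona and Frank adjacent: 2·7! = 10080.
So not adjacent: 40320 − 10080 = 30240, probability 30240/40320 = 3/4.

3/4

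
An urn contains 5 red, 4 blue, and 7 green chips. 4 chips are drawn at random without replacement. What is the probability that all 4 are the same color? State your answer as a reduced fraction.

There are C(16,4) = 1820 ways to draw 4 chips.
All same color: C(5,4) + C(4,4) + C(7,4) = 5 + 1 + 35 = 41.
Probability = 41/1820.

41/1820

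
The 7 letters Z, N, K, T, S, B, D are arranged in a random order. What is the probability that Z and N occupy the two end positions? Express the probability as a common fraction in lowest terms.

1/21

There are 7! = 5040 arrangements.
Place Z and N at the ends in 2 ways, arrange the remaining 5 in 5! = 120 ways: 2·120 = 240.
Probability = 240/5040 = 1/21.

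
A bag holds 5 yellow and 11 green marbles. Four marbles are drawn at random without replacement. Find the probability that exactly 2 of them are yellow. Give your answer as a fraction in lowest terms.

The sample space is all 4-subsets of the 16: C(16,4) = 1820.
Selections with exactly 2 yellow: choose 2 of the 5 yellow and 2 of the 11 green, C(5,2)·C(11,2) = 10·55 = 550.
Probability = 550/1820 = 55/182.

55/182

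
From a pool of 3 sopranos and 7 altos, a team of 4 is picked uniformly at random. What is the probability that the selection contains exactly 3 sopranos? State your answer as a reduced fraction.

There are C(10,4) = 210 ways to choose 4 from 10.
Selections with exactly 3 sopranos: choose 3 of the 3 sopranos and 1 of the 7 altos, C(3,3)·C(7,1) = 1·7 = 7.
Probability = 7/210 = 1/30.

1/30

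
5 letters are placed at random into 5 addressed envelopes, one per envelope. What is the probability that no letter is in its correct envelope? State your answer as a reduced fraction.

11/30

There are 5! = 120 assignments.
By inclusion-exclusion, assignments with no fixed points: C(5,0)·5! − C(5,1)·4! + C(5,2)·3! − C(5,3)·2! + C(5,4)·1! − C(5,5)·0! = 44.
Probability = 44/120 = 11/30.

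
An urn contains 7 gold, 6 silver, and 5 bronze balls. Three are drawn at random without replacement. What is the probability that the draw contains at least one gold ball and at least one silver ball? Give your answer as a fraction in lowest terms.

147/272

There are C(18,3) = 816 possible draws.
By inclusion-exclusion on the complements, draws missing all gold or all silver: C(11,3) + C(12,3) − C(5,3) = 165 + 220 − 10 = 375.
So draws with at least one of each: 816 − 375 = 441, probability 441/816 = 147/272.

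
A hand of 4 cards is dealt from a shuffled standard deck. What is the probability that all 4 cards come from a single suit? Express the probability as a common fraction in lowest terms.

There are C(52,4) = 270725 possible 4-card hands.
Hands of one suit: 4 suits × C(13,4) = 4·715 = 2860.
Probability = 2860/270725 = 44/4165.

44/4165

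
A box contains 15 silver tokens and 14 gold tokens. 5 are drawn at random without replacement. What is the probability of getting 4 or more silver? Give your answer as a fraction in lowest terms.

27/145

Total selections: C(29,5) = 118755.
Favorable selections (4 or more silver): C(15,4)·C(14,1) + C(15,5)·C(14,0) = 19110 + 3003 = 22113.
Probability = 22113/118755 = 27/145.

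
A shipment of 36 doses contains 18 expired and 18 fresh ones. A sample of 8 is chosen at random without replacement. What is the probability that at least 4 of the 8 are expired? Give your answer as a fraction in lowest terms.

12949/19778

There are C(36,8) = 30260340 ways to choose the 8.
Count the complement (fewer than 4 expired): C(18,0)·C(18,8) + C(18,1)·C(18,7) + C(18,2)·C(18,6) + C(18,3)·C(18,5) = 43758 + 572832 + 2840292 + 6991488 = 10448370.
Probability = 1 − 10448370/30260340 = 19811970/30260340 = 12949/19778.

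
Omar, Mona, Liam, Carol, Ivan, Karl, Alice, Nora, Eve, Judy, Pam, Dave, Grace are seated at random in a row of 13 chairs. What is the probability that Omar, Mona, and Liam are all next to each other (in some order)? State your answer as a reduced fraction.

There are 13! = 6227020800 arrangements.
Treat the three as one block: 11! placements × 3! orders within the block = 39916800·6 = 239500800.
Probability = 239500800/6227020800 = 1/26.

1/26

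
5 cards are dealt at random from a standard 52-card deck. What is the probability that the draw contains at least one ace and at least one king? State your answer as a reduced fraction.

6509/64974

There are C(52,5) = 2598960 possible draws.
By inclusion-exclusion on the complements, draws missing all aces or all kings: C(48,5) + C(48,5) − C(44,5) = 1712304 + 1712304 − 1086008 = 2338600.
So draws with at least one of each: 2598960 − 2338600 = 260360, probability 260360/2598960 = 6509/64974.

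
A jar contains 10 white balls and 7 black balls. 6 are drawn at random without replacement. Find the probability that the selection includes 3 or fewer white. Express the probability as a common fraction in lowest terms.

107/221

Total selections: C(17,6) = 12376.
Favorable selections (3 or fewer white): C(10,0)·C(7,6) + C(10,1)·C(7,5) + C(10,2)·C(7,4) + C(10,3)·C(7,3) = 7 + 210 + 1575 + 4200 = 5992.
Probability = 5992/12376 = 107/221.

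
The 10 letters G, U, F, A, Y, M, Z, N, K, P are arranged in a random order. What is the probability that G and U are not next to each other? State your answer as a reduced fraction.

There are 10! = 3628800 arrangements.
Arrangements with G and U adjacent: 2·9! = 725760.
So not adjacent: 3628800 − 725760 = 2903040, probability 2903040/3628800 = 4/5.

4/5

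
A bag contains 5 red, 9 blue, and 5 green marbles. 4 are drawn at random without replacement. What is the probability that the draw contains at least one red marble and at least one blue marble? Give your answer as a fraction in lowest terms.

445/646

There are C(19,4) = 3876 possible draws.
By inclusion-exclusion on the complements, draws missing all red or all blue: C(14,4) + C(10,4) − C(5,4) = 1001 + 210 − 5 = 1206.
So draws with at least one of each: 3876 − 1206 = 2670, probability 2670/3876 = 445/646.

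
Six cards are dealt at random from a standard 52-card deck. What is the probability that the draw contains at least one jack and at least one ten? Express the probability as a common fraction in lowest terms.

718637/5089630

There are C(52,6) = 20358520 possible draws.
By inclusion-exclusion on the complements, draws missing all jacks or all tens: C(48,6) + C(48,6) − C(44,6) = 12271512 + 12271512 − 7059052 = 17483972.
So draws with at least one of each: 20358520 − 17483972 = 2874548, probability 2874548/20358520 = 718637/5089630.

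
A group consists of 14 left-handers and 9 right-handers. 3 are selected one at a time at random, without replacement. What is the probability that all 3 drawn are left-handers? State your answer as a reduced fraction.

52/253

Multiply the conditional probabilities at each draw: 14/23 · 13/22 · 12/21 = 2184/10626 = 52/253.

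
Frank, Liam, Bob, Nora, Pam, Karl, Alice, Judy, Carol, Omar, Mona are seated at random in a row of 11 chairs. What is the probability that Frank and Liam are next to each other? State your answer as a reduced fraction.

There are 11! = 39916800 arrangements.
Treat Frank and Liam as a block: 10! arrangements of the blocks × 2 orders within the block = 2·3628800 = 7257600.
Probability = 7257600/39916800 = 2/11.

2/11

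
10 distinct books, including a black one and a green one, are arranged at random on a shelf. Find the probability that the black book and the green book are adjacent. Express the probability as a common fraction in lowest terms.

1/5

There are 10! = 3628800 arrangements.
Treat the black book and the green book as a block: 9! arrangements of the blocks × 2 orders within the block = 2·362880 = 725760.
Probability = 725760/3628800 = 1/5.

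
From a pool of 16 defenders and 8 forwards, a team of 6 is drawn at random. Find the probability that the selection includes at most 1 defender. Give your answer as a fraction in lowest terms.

3/437

Total selections: C(24,6) = 134596.
Favorable selections (at most 1 defender): C(16,0)·C(8,6) + C(16,1)·C(8,5) = 28 + 896 = 924.
Probability = 924/134596 = 3/437.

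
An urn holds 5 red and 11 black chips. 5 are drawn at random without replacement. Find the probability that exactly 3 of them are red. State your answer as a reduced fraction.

The sample space is all 5-subsets of the 16: C(16,5) = 4368.
Selections with exactly 3 red: choose 3 of the 5 red and 2 of the 11 black, C(5,3)·C(11,2) = 10·55 = 550.
Probability = 550/4368 = 275/2184.

275/2184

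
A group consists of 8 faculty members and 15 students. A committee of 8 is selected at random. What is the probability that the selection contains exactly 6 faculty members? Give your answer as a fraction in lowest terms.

490/81719

The sample space is all 8-subsets of the 23: C(23,8) = 490314.
Selections with exactly 6 faculty members: choose 6 of the 8 faculty members and 2 of the 15 students, C(8,6)·C(15,2) = 28·105 = 2940.
Probability = 2940/490314 = 490/81719.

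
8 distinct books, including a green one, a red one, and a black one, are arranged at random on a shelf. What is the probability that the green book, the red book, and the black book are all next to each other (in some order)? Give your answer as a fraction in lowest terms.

There are 8! = 40320 arrangements.
Treat the three as one block: 6! placements × 3! orders within the block = 720·6 = 4320.
Probability = 4320/40320 = 3/28.

3/28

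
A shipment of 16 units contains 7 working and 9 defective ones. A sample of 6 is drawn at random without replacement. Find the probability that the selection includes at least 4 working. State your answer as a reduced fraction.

2/11

There are C(16,6) = 8008 ways to choose the 6.
Favorable selections (at least 4 working): C(7,4)·C(9,2) + C(7,5)·C(9,1) + C(7,6)·C(9,0) = 1260 + 189 + 7 = 1456.
Probability = 1456/8008 = 2/11.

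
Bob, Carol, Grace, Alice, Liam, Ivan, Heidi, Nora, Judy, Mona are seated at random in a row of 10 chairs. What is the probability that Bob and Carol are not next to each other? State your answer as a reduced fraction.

There are 10! = 3628800 arrangements.
Arrangements with Bob and Carol adjacent: 2·9! = 725760.
So not adjacent: 3628800 − 725760 = 2903040, probability 2903040/3628800 = 4/5.

4/5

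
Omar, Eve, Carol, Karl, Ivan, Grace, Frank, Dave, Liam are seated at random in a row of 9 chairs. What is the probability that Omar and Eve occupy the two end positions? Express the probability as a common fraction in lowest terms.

There are 9! = 362880 arrangements.
Place Omar and Eve at the ends in 2 ways, arrange the remaining 7 in 7! = 5040 ways: 2·5040 = 10080.
Probability = 10080/362880 = 1/36.

1/36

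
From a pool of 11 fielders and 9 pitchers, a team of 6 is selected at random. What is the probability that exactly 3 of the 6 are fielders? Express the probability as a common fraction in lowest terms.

231/646

There are C(20,6) = 38760 ways to choose 6 from 20.
Selections with exactly 3 fielders: choose 3 of the 11 fielders and 3 of the 9 pitchers, C(11,3)·C(9,3) = 165·84 = 13860.
Probability = 13860/38760 = 231/646.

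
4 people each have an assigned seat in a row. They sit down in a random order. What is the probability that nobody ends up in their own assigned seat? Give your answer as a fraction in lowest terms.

There are 4! = 24 seatings.
By inclusion-exclusion, seatings with no fixed points: C(4,0)·4! − C(4,1)·3! + C(4,2)·2! − C(4,3)·1! + C(4,4)·0! = 9.
Probability = 9/24 = 3/8.

3/8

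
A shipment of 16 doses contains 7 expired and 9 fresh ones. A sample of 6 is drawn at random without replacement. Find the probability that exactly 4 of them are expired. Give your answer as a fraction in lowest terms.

There are C(16,6) = 8008 ways to choose 6 from 16.
Selections with exactly 4 expired: choose 4 of the 7 expired and 2 of the 9 fresh, C(7,4)·C(9,2) = 35·36 = 1260.
Probability = 1260/8008 = 45/286.

45/286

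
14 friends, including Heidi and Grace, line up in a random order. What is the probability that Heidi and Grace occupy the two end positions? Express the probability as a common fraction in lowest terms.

1/91

There are 14! = 87178291200 arrangements.
Place Heidi and Grace at the ends in 2 ways, arrange the remaining 12 in 12! = 479001600 ways: 2·479001600 = 958003200.
Probability = 958003200/87178291200 = 1/91.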